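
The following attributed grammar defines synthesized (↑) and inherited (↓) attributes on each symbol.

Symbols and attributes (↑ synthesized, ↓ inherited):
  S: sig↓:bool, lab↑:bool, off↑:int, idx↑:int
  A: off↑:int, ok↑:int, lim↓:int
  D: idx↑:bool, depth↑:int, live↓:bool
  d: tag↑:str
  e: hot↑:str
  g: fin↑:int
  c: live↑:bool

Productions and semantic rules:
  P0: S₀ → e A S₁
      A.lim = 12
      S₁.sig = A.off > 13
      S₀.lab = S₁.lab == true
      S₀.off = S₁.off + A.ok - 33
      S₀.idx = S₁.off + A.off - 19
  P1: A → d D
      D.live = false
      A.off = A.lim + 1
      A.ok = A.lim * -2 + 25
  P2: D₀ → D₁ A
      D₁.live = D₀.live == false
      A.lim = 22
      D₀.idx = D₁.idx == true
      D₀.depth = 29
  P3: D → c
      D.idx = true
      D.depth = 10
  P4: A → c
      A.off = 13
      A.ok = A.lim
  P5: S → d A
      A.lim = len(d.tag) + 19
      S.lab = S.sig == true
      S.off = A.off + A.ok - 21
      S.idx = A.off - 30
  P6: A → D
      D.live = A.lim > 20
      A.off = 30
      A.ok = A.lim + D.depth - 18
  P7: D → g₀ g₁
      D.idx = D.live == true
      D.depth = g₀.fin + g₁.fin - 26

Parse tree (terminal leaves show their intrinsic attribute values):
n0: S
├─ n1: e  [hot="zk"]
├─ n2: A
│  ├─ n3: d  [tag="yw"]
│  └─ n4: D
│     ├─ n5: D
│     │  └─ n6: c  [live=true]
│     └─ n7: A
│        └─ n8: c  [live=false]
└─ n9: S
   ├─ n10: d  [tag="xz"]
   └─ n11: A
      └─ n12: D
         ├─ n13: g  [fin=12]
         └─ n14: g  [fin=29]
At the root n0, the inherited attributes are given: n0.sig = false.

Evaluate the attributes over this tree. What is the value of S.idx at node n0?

21

1. n0.sig = false  [given at root]
2. n1.hot = "zk"  [terminal]
3. n2.lim = 12  [12]
4. n3.tag = "yw"  [terminal]
5. n4.live = false  [false]
6. n5.live = true  [D₀.live == false]
7. n6.live = true  [terminal]
8. n5.idx = true  [true]
9. n5.depth = 10  [10]
10. n7.lim = 22  [22]
11. n8.live = false  [terminal]
12. n7.off = 13  [13]
13. n7.ok = 22  [A.lim]
14. n4.idx = true  [D₁.idx == true]
15. n4.depth = 29  [29]
16. n2.off = 13  [A.lim + 1]
17. n2.ok = 1  [A.lim * -2 + 25]
18. n9.sig = false  [A.off > 13]
19. n10.tag = "xz"  [terminal]
20. n11.lim = 21  [len(d.tag) + 19]
21. n12.live = true  [A.lim > 20]
22. n13.fin = 12  [terminal]
23. n14.fin = 29  [terminal]
24. n12.idx = true  [D.live == true]
25. n12.depth = 15  [g₀.fin + g₁.fin - 26]
26. n11.off = 30  [30]
27. n11.ok = 18  [A.lim + D.depth - 18]
28. n9.lab = false  [S.sig == true]
29. n9.off = 27  [A.off + A.ok - 21]
30. n9.idx = 0  [A.off - 30]
31. n0.lab = false  [S₁.lab == true]
32. n0.off = -5  [S₁.off + A.ok - 33]
33. n0.idx = 21  [S₁.off + A.off - 19]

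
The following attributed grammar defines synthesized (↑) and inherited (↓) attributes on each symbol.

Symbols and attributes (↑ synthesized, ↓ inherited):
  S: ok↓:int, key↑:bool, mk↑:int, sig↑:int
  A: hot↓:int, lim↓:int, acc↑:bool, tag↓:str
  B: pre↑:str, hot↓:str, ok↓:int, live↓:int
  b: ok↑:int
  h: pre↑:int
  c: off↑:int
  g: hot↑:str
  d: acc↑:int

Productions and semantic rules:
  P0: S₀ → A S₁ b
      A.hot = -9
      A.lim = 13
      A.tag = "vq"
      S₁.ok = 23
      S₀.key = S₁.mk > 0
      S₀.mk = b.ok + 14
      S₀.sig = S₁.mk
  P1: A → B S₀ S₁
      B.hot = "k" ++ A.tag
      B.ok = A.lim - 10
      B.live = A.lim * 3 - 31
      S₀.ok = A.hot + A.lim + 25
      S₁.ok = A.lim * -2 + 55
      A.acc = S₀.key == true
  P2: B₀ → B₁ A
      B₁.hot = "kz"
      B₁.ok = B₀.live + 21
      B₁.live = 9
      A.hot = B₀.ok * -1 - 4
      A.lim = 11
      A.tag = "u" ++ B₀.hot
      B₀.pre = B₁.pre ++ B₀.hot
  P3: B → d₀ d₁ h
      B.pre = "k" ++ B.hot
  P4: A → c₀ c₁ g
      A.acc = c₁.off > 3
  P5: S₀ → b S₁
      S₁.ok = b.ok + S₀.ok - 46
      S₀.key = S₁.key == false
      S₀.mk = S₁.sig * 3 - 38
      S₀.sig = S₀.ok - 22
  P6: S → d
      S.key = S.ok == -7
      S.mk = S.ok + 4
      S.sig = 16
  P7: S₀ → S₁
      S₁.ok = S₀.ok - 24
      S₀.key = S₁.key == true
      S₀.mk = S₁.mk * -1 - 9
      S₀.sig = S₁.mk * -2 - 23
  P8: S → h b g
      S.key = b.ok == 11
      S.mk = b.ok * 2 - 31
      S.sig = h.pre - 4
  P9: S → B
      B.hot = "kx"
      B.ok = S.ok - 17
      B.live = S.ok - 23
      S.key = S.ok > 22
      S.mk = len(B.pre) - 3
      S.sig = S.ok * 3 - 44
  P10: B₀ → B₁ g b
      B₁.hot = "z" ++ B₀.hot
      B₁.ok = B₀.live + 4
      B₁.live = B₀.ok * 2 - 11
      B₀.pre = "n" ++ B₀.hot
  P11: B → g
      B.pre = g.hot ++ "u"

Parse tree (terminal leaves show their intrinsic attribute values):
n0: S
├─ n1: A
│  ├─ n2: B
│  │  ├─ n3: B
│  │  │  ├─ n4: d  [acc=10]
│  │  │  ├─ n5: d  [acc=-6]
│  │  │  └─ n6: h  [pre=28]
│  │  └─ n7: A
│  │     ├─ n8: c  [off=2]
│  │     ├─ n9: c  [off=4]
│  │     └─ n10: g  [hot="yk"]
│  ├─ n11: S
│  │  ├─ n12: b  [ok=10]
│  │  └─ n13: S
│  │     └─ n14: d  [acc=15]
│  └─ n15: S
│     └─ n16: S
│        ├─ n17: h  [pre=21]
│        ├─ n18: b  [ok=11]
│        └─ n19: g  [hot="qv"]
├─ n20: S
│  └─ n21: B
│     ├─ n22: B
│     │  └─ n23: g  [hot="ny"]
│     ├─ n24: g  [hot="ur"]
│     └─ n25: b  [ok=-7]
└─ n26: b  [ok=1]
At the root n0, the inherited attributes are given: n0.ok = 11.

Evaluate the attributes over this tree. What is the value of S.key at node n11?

false

1. n0.ok = 11  [given at root]
2. n1.hot = -9  [-9]
3. n1.lim = 13  [13]
4. n1.tag = "vq"  ["vq"]
5. n2.hot = "kvq"  ["k" ++ A.tag]
6. n2.ok = 3  [A.lim - 10]
7. n2.live = 8  [A.lim * 3 - 31]
8. n3.hot = "kz"  ["kz"]
9. n3.ok = 29  [B₀.live + 21]
10. n3.live = 9  [9]
11. n4.acc = 10  [terminal]
12. n5.acc = -6  [terminal]
13. n6.pre = 28  [terminal]
14. n3.pre = "kkz"  ["k" ++ B.hot]
15. n7.hot = -7  [B₀.ok * -1 - 4]
16. n7.lim = 11  [11]
17. n7.tag = "ukvq"  ["u" ++ B₀.hot]
18. n8.off = 2  [terminal]
19. n9.off = 4  [terminal]
20. n10.hot = "yk"  [terminal]
21. n7.acc = true  [c₁.off > 3]
22. n2.pre = "kkzkvq"  [B₁.pre ++ B₀.hot]
23. n11.ok = 29  [A.hot + A.lim + 25]
24. n12.ok = 10  [terminal]
25. n13.ok = -7  [b.ok + S₀.ok - 46]
26. n14.acc = 15  [terminal]
27. n13.key = true  [S.ok == -7]
28. n13.mk = -3  [S.ok + 4]
29. n13.sig = 16  [16]
30. n11.key = false  [S₁.key == false]
31. n11.mk = 10  [S₁.sig * 3 - 38]
32. n11.sig = 7  [S₀.ok - 22]
33. n15.ok = 29  [A.lim * -2 + 55]
34. n16.ok = 5  [S₀.ok - 24]
35. n17.pre = 21  [terminal]
36. n18.ok = 11  [terminal]
37. n19.hot = "qv"  [terminal]
38. n16.key = true  [b.ok == 11]
39. n16.mk = -9  [b.ok * 2 - 31]
40. n16.sig = 17  [h.pre - 4]
41. n15.key = true  [S₁.key == true]
42. n15.mk = 0  [S₁.mk * -1 - 9]
43. n15.sig = -5  [S₁.mk * -2 - 23]
44. n1.acc = false  [S₀.key == true]
45. n20.ok = 23  [23]
46. n21.hot = "kx"  ["kx"]
47. n21.ok = 6  [S.ok - 17]
48. n21.live = 0  [S.ok - 23]
49. n22.hot = "zkx"  ["z" ++ B₀.hot]
50. n22.ok = 4  [B₀.live + 4]
51. n22.live = 1  [B₀.ok * 2 - 11]
52. n23.hot = "ny"  [terminal]
53. n22.pre = "nyu"  [g.hot ++ "u"]
54. n24.hot = "ur"  [terminal]
55. n25.ok = -7  [terminal]
56. n21.pre = "nkx"  ["n" ++ B₀.hot]
57. n20.key = true  [S.ok > 22]
58. n20.mk = 0  [len(B.pre) - 3]
59. n20.sig = 25  [S.ok * 3 - 44]
60. n26.ok = 1  [terminal]
61. n0.key = false  [S₁.mk > 0]
62. n0.mk = 15  [b.ok + 14]
63. n0.sig = 0  [S₁.mk]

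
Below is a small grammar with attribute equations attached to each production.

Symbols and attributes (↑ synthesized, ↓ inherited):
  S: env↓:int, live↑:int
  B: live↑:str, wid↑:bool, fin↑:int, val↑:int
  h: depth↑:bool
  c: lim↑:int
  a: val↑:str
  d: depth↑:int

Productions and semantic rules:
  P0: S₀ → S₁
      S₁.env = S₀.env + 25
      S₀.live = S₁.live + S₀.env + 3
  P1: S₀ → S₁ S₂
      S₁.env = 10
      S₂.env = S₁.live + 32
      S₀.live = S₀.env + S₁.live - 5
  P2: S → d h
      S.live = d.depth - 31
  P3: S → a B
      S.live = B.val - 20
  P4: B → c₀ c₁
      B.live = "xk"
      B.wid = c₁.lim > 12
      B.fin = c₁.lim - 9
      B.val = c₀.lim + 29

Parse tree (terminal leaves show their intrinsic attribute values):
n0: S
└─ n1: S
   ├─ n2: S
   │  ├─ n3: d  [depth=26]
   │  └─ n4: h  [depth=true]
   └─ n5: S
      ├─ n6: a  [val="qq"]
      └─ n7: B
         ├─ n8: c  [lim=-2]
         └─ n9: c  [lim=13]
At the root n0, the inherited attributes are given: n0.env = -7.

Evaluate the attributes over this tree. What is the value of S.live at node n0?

4

1. n0.env = -7  [given at root]
2. n1.env = 18  [S₀.env + 25]
3. n2.env = 10  [10]
4. n3.depth = 26  [terminal]
5. n4.depth = true  [terminal]
6. n2.live = -5  [d.depth - 31]
7. n5.env = 27  [S₁.live + 32]
8. n6.val = "qq"  [terminal]
9. n8.lim = -2  [terminal]
10. n9.lim = 13  [terminal]
11. n7.live = "xk"  ["xk"]
12. n7.wid = true  [c₁.lim > 12]
13. n7.fin = 4  [c₁.lim - 9]
14. n7.val = 27  [c₀.lim + 29]
15. n5.live = 7  [B.val - 20]
16. n1.live = 8  [S₀.env + S₁.live - 5]
17. n0.live = 4  [S₁.live + S₀.env + 3]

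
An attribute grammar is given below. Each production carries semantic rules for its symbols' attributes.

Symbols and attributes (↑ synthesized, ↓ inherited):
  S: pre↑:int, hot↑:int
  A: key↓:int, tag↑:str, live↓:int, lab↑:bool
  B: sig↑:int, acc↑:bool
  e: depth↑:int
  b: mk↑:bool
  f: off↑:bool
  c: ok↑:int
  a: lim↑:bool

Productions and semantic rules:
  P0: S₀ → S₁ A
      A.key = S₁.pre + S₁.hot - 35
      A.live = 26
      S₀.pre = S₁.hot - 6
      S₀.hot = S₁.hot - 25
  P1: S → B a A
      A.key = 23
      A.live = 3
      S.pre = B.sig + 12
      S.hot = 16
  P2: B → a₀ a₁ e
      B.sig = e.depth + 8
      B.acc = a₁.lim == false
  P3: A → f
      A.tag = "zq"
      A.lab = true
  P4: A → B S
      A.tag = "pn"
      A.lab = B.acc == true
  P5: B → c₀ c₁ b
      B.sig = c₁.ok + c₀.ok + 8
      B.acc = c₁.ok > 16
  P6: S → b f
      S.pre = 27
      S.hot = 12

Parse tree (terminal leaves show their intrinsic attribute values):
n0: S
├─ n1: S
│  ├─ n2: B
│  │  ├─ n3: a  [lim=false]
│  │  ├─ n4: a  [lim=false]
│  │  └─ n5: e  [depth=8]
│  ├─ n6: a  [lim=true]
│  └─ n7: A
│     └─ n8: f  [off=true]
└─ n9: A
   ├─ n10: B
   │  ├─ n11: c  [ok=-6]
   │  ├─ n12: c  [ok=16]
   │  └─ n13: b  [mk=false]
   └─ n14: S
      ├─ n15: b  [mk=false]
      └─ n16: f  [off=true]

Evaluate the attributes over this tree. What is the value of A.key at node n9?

9

1. n3.lim = false  [terminal]
2. n4.lim = false  [terminal]
3. n5.depth = 8  [terminal]
4. n2.sig = 16  [e.depth + 8]
5. n2.acc = true  [a₁.lim == false]
6. n6.lim = true  [terminal]
7. n7.key = 23  [23]
8. n7.live = 3  [3]
9. n8.off = true  [terminal]
10. n7.tag = "zq"  ["zq"]
11. n7.lab = true  [true]
12. n1.pre = 28  [B.sig + 12]
13. n1.hot = 16  [16]
14. n9.key = 9  [S₁.pre + S₁.hot - 35]
15. n9.live = 26  [26]
16. n11.ok = -6  [terminal]
17. n12.ok = 16  [terminal]
18. n13.mk = false  [terminal]
19. n10.sig = 18  [c₁.ok + c₀.ok + 8]
20. n10.acc = false  [c₁.ok > 16]
21. n15.mk = false  [terminal]
22. n16.off = true  [terminal]
23. n14.pre = 27  [27]
24. n14.hot = 12  [12]
25. n9.tag = "pn"  ["pn"]
26. n9.lab = false  [B.acc == true]
27. n0.pre = 10  [S₁.hot - 6]
28. n0.hot = -9  [S₁.hot - 25]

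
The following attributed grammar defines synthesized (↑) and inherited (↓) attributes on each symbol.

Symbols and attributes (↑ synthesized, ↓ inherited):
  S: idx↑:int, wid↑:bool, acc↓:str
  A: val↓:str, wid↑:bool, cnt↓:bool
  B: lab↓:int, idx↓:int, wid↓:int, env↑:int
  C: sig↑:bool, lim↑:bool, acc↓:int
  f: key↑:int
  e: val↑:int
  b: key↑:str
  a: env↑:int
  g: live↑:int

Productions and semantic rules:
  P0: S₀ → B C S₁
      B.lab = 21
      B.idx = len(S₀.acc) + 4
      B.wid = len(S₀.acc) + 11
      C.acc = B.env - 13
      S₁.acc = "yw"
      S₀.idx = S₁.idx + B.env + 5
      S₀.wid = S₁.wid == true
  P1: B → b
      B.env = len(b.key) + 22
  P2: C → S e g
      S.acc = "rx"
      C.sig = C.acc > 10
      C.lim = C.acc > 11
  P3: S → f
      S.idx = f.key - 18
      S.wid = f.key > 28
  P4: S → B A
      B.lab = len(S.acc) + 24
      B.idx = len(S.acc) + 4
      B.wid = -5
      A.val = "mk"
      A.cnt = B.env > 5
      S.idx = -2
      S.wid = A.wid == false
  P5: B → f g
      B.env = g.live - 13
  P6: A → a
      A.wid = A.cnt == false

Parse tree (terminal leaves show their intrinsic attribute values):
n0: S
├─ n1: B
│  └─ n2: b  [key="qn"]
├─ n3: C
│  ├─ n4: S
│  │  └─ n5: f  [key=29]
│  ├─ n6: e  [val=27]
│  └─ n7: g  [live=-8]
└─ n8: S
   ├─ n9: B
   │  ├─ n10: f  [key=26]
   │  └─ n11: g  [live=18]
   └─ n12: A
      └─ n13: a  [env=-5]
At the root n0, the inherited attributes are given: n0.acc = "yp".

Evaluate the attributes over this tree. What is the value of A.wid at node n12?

true

1. n0.acc = "yp"  [given at root]
2. n1.lab = 21  [21]
3. n1.idx = 6  [len(S₀.acc) + 4]
4. n1.wid = 13  [len(S₀.acc) + 11]
5. n2.key = "qn"  [terminal]
6. n1.env = 24  [len(b.key) + 22]
7. n3.acc = 11  [B.env - 13]
8. n4.acc = "rx"  ["rx"]
9. n5.key = 29  [terminal]
10. n4.idx = 11  [f.key - 18]
11. n4.wid = true  [f.key > 28]
12. n6.val = 27  [terminal]
13. n7.live = -8  [terminal]
14. n3.sig = true  [C.acc > 10]
15. n3.lim = false  [C.acc > 11]
16. n8.acc = "yw"  ["yw"]
17. n9.lab = 26  [len(S.acc) + 24]
18. n9.idx = 6  [len(S.acc) + 4]
19. n9.wid = -5  [-5]
20. n10.key = 26  [terminal]
21. n11.live = 18  [terminal]
22. n9.env = 5  [g.live - 13]
23. n12.val = "mk"  ["mk"]
24. n12.cnt = false  [B.env > 5]
25. n13.env = -5  [terminal]
26. n12.wid = true  [A.cnt == false]
27. n8.idx = -2  [-2]
28. n8.wid = false  [A.wid == false]
29. n0.idx = 27  [S₁.idx + B.env + 5]
30. n0.wid = false  [S₁.wid == true]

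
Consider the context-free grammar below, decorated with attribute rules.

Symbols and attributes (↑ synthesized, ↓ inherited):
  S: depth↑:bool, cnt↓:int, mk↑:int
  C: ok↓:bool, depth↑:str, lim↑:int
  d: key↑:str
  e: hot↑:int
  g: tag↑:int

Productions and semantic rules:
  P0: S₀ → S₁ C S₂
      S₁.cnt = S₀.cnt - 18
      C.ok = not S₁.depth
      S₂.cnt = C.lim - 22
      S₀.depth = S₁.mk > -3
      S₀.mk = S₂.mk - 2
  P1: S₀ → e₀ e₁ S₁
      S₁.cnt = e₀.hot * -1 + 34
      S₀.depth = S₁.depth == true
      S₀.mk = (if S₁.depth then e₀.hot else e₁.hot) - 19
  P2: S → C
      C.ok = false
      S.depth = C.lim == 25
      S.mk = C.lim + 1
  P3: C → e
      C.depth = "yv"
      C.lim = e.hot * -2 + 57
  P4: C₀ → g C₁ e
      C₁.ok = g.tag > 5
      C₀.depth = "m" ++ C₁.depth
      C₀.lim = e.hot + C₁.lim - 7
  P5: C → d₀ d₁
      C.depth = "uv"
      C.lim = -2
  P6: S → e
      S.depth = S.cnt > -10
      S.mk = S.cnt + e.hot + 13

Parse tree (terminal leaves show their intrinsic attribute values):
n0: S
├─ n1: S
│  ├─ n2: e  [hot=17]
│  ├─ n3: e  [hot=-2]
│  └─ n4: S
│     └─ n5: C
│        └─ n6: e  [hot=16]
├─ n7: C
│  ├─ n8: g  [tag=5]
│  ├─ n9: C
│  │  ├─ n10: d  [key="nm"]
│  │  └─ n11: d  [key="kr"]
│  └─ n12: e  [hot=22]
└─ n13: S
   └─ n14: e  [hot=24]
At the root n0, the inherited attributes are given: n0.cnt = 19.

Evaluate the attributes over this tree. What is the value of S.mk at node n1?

-2

1. n0.cnt = 19  [given at root]
2. n1.cnt = 1  [S₀.cnt - 18]
3. n2.hot = 17  [terminal]
4. n3.hot = -2  [terminal]
5. n4.cnt = 17  [e₀.hot * -1 + 34]
6. n5.ok = false  [false]
7. n6.hot = 16  [terminal]
8. n5.depth = "yv"  ["yv"]
9. n5.lim = 25  [e.hot * -2 + 57]
10. n4.depth = true  [C.lim == 25]
11. n4.mk = 26  [C.lim + 1]
12. n1.depth = true  [S₁.depth == true]
13. n1.mk = -2  [(if S₁.depth then e₀.hot else e₁.hot) - 19]
14. n7.ok = false  [not S₁.depth]
15. n8.tag = 5  [terminal]
16. n9.ok = false  [g.tag > 5]
17. n10.key = "nm"  [terminal]
18. n11.key = "kr"  [terminal]
19. n9.depth = "uv"  ["uv"]
20. n9.lim = -2  [-2]
21. n12.hot = 22  [terminal]
22. n7.depth = "muv"  ["m" ++ C₁.depth]
23. n7.lim = 13  [e.hot + C₁.lim - 7]
24. n13.cnt = -9  [C.lim - 22]
25. n14.hot = 24  [terminal]
26. n13.depth = true  [S.cnt > -10]
27. n13.mk = 28  [S.cnt + e.hot + 13]
28. n0.depth = true  [S₁.mk > -3]
29. n0.mk = 26  [S₂.mk - 2]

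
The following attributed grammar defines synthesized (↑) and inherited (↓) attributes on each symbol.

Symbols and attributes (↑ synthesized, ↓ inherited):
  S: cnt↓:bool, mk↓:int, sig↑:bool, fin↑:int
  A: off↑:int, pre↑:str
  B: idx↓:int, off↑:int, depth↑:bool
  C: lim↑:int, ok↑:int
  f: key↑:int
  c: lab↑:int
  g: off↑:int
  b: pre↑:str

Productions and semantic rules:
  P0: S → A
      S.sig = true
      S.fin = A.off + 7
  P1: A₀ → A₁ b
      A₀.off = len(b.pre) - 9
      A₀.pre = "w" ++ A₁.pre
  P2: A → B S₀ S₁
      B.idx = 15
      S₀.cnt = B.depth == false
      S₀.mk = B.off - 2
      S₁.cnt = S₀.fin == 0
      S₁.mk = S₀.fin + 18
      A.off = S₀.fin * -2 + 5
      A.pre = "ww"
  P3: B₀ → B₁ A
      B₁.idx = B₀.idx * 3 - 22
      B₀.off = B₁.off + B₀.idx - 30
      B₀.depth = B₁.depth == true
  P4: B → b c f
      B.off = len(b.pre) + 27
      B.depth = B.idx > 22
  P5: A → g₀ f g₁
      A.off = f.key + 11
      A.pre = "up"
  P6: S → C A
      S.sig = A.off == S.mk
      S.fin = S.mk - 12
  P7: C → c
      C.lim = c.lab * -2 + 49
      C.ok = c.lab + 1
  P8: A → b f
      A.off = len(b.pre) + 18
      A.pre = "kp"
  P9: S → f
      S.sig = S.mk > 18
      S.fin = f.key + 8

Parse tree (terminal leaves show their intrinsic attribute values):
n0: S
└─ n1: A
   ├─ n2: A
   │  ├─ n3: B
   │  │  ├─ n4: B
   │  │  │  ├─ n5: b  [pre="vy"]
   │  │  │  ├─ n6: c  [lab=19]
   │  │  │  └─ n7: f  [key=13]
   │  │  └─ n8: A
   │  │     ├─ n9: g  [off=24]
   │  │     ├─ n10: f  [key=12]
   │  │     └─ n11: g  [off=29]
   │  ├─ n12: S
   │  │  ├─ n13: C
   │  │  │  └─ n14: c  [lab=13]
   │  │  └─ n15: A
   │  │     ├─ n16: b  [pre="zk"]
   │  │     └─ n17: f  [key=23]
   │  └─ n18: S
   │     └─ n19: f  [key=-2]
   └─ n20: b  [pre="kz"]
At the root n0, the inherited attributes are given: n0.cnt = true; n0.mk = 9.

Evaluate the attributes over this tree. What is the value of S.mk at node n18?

18

1. n0.cnt = true  [given at root]
2. n0.mk = 9  [given at root]
3. n3.idx = 15  [15]
4. n4.idx = 23  [B₀.idx * 3 - 22]
5. n5.pre = "vy"  [terminal]
6. n6.lab = 19  [terminal]
7. n7.key = 13  [terminal]
8. n4.off = 29  [len(b.pre) + 27]
9. n4.depth = true  [B.idx > 22]
10. n9.off = 24  [terminal]
11. n10.key = 12  [terminal]
12. n11.off = 29  [terminal]
13. n8.off = 23  [f.key + 11]
14. n8.pre = "up"  ["up"]
15. n3.off = 14  [B₁.off + B₀.idx - 30]
16. n3.depth = true  [B₁.depth == true]
17. n12.cnt = false  [B.depth == false]
18. n12.mk = 12  [B.off - 2]
19. n14.lab = 13  [terminal]
20. n13.lim = 23  [c.lab * -2 + 49]
21. n13.ok = 14  [c.lab + 1]
22. n16.pre = "zk"  [terminal]
23. n17.key = 23  [terminal]
24. n15.off = 20  [len(b.pre) + 18]
25. n15.pre = "kp"  ["kp"]
26. n12.sig = false  [A.off == S.mk]
27. n12.fin = 0  [S.mk - 12]
28. n18.cnt = true  [S₀.fin == 0]
29. n18.mk = 18  [S₀.fin + 18]
30. n19.key = -2  [terminal]
31. n18.sig = false  [S.mk > 18]
32. n18.fin = 6  [f.key + 8]
33. n2.off = 5  [S₀.fin * -2 + 5]
34. n2.pre = "ww"  ["ww"]
35. n20.pre = "kz"  [terminal]
36. n1.off = -7  [len(b.pre) - 9]
37. n1.pre = "www"  ["w" ++ A₁.pre]
38. n0.sig = true  [true]
39. n0.fin = 0  [A.off + 7]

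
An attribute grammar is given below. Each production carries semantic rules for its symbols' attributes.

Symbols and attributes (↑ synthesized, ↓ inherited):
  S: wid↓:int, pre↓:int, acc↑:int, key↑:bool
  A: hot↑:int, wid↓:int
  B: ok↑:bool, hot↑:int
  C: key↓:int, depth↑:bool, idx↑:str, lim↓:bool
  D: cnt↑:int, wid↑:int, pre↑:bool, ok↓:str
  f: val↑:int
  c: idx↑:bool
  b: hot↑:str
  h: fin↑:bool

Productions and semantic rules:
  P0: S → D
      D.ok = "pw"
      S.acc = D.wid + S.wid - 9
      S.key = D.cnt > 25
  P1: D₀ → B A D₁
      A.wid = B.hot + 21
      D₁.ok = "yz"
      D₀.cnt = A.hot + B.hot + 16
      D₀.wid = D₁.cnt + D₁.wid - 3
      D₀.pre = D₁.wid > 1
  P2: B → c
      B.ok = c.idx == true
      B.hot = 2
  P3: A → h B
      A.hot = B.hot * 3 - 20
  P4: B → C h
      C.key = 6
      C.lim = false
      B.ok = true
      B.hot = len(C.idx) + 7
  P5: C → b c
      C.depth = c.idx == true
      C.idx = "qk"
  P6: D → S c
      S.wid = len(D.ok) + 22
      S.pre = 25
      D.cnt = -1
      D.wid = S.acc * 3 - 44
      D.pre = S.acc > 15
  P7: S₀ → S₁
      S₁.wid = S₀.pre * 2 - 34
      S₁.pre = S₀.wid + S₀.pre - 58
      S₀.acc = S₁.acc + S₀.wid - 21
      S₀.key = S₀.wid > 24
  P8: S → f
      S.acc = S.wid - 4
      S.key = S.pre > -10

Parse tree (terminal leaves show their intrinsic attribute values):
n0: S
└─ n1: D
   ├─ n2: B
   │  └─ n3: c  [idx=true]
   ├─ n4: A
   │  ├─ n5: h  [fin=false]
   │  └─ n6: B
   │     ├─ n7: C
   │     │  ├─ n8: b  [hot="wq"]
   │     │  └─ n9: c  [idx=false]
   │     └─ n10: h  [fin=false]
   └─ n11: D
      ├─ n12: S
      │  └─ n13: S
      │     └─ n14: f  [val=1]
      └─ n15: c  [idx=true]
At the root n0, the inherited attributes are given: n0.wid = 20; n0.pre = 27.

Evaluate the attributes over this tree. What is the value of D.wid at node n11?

1

1. n0.wid = 20  [given at root]
2. n0.pre = 27  [given at root]
3. n1.ok = "pw"  ["pw"]
4. n3.idx = true  [terminal]
5. n2.ok = true  [c.idx == true]
6. n2.hot = 2  [2]
7. n4.wid = 23  [B.hot + 21]
8. n5.fin = false  [terminal]
9. n7.key = 6  [6]
10. n7.lim = false  [false]
11. n8.hot = "wq"  [terminal]
12. n9.idx = false  [terminal]
13. n7.depth = false  [c.idx == true]
14. n7.idx = "qk"  ["qk"]
15. n10.fin = false  [terminal]
16. n6.ok = true  [true]
17. n6.hot = 9  [len(C.idx) + 7]
18. n4.hot = 7  [B.hot * 3 - 20]
19. n11.ok = "yz"  ["yz"]
20. n12.wid = 24  [len(D.ok) + 22]
21. n12.pre = 25  [25]
22. n13.wid = 16  [S₀.pre * 2 - 34]
23. n13.pre = -9  [S₀.wid + S₀.pre - 58]
24. n14.val = 1  [terminal]
25. n13.acc = 12  [S.wid - 4]
26. n13.key = true  [S.pre > -10]
27. n12.acc = 15  [S₁.acc + S₀.wid - 21]
28. n12.key = false  [S₀.wid > 24]
29. n15.idx = true  [terminal]
30. n11.cnt = -1  [-1]
31. n11.wid = 1  [S.acc * 3 - 44]
32. n11.pre = false  [S.acc > 15]
33. n1.cnt = 25  [A.hot + B.hot + 16]
34. n1.wid = -3  [D₁.cnt + D₁.wid - 3]
35. n1.pre = false  [D₁.wid > 1]
36. n0.acc = 8  [D.wid + S.wid - 9]
37. n0.key = false  [D.cnt > 25]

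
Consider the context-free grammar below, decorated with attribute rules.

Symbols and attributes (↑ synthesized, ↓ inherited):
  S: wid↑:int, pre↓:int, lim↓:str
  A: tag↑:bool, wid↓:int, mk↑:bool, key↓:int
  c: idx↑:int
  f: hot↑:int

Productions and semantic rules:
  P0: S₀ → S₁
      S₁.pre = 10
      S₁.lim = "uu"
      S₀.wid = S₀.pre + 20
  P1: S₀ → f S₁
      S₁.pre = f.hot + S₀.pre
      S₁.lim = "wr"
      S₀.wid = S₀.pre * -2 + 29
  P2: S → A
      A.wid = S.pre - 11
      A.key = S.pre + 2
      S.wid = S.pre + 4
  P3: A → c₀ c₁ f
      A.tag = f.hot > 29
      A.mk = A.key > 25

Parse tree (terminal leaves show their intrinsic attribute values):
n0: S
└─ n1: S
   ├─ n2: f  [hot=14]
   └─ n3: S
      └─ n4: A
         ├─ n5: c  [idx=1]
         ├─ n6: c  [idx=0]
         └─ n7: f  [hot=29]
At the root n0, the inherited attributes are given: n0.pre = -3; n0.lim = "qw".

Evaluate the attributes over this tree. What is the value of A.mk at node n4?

1. n0.pre = -3  [given at root]
2. n0.lim = "qw"  [given at root]
3. n1.pre = 10  [10]
4. n1.lim = "uu"  ["uu"]
5. n2.hot = 14  [terminal]
6. n3.pre = 24  [f.hot + S₀.pre]
7. n3.lim = "wr"  ["wr"]
8. n4.wid = 13  [S.pre - 11]
9. n4.key = 26  [S.pre + 2]
10. n5.idx = 1  [terminal]
11. n6.idx = 0  [terminal]
12. n7.hot = 29  [terminal]
13. n4.tag = false  [f.hot > 29]
14. n4.mk = true  [A.key > 25]
15. n3.wid = 28  [S.pre + 4]
16. n1.wid = 9  [S₀.pre * -2 + 29]
17. n0.wid = 17  [S₀.pre + 20]

true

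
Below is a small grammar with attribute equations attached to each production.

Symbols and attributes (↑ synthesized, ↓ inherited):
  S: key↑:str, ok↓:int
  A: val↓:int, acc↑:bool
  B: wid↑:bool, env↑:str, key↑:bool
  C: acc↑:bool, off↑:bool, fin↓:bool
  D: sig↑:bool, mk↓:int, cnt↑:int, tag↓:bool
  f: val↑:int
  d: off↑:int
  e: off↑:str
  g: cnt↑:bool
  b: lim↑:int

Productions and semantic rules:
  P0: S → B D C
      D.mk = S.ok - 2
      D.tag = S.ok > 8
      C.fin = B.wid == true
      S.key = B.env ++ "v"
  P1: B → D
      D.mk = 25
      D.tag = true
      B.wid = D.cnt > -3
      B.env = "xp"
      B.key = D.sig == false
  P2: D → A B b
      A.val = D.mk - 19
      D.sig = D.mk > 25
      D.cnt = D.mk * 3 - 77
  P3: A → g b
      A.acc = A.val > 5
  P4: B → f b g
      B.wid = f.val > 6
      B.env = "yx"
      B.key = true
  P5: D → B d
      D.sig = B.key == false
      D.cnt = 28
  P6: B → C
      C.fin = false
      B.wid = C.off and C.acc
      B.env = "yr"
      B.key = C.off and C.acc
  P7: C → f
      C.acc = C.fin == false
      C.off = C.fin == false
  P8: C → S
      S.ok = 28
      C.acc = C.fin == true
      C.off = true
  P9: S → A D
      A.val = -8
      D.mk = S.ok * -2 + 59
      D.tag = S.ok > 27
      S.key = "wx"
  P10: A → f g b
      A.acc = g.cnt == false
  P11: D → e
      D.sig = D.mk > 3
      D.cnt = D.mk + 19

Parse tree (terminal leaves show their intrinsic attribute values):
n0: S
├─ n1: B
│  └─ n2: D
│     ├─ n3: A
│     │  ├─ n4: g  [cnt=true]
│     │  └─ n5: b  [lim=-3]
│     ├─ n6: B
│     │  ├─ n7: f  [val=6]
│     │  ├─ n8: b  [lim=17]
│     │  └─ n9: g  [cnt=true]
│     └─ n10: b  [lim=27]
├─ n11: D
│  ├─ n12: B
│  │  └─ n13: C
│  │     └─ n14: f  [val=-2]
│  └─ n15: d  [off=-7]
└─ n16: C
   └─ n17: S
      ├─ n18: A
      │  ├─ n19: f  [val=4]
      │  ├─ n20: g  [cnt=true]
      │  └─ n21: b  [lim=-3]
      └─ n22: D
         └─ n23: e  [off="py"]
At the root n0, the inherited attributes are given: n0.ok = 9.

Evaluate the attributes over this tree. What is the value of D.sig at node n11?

1. n0.ok = 9  [given at root]
2. n2.mk = 25  [25]
3. n2.tag = true  [true]
4. n3.val = 6  [D.mk - 19]
5. n4.cnt = true  [terminal]
6. n5.lim = -3  [terminal]
7. n3.acc = true  [A.val > 5]
8. n7.val = 6  [terminal]
9. n8.lim = 17  [terminal]
10. n9.cnt = true  [terminal]
11. n6.wid = false  [f.val > 6]
12. n6.env = "yx"  ["yx"]
13. n6.key = true  [true]
14. n10.lim = 27  [terminal]
15. n2.sig = false  [D.mk > 25]
16. n2.cnt = -2  [D.mk * 3 - 77]
17. n1.wid = true  [D.cnt > -3]
18. n1.env = "xp"  ["xp"]
19. n1.key = true  [D.sig == false]
20. n11.mk = 7  [S.ok - 2]
21. n11.tag = true  [S.ok > 8]
22. n13.fin = false  [false]
23. n14.val = -2  [terminal]
24. n13.acc = true  [C.fin == false]
25. n13.off = true  [C.fin == false]
26. n12.wid = true  [C.off and C.acc]
27. n12.env = "yr"  ["yr"]
28. n12.key = true  [C.off and C.acc]
29. n15.off = -7  [terminal]
30. n11.sig = false  [B.key == false]
31. n11.cnt = 28  [28]
32. n16.fin = true  [B.wid == true]
33. n17.ok = 28  [28]
34. n18.val = -8  [-8]
35. n19.val = 4  [terminal]
36. n20.cnt = true  [terminal]
37. n21.lim = -3  [terminal]
38. n18.acc = false  [g.cnt == false]
39. n22.mk = 3  [S.ok * -2 + 59]
40. n22.tag = true  [S.ok > 27]
41. n23.off = "py"  [terminal]
42. n22.sig = false  [D.mk > 3]
43. n22.cnt = 22  [D.mk + 19]
44. n17.key = "wx"  ["wx"]
45. n16.acc = true  [C.fin == true]
46. n16.off = true  [true]
47. n0.key = "xpv"  [B.env ++ "v"]

false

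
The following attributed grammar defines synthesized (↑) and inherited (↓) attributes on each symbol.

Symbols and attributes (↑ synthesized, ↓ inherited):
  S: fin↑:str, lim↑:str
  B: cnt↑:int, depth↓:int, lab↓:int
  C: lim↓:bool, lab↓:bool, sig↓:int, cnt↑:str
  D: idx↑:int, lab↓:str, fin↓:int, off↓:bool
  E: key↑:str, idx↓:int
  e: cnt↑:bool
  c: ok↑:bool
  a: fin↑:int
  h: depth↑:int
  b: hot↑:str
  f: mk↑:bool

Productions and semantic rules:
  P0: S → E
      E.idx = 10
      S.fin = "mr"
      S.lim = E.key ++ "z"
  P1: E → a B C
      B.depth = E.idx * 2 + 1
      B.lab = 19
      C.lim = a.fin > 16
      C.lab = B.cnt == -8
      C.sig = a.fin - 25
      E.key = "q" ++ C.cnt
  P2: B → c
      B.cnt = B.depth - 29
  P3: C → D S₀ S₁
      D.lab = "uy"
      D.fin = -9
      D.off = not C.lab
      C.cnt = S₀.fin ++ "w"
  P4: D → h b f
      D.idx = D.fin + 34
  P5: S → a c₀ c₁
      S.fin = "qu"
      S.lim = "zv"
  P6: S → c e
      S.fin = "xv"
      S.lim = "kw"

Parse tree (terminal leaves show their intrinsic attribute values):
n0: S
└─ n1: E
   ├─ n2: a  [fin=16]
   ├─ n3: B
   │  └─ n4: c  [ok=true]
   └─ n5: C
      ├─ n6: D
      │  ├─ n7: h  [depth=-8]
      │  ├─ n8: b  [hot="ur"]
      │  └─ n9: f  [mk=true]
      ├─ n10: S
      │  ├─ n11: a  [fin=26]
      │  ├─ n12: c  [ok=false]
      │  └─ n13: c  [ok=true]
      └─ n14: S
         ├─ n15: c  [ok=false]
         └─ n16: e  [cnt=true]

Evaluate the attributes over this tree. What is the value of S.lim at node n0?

1. n1.idx = 10  [10]
2. n2.fin = 16  [terminal]
3. n3.depth = 21  [E.idx * 2 + 1]
4. n3.lab = 19  [19]
5. n4.ok = true  [terminal]
6. n3.cnt = -8  [B.depth - 29]
7. n5.lim = false  [a.fin > 16]
8. n5.lab = true  [B.cnt == -8]
9. n5.sig = -9  [a.fin - 25]
10. n6.lab = "uy"  ["uy"]
11. n6.fin = -9  [-9]
12. n6.off = false  [not C.lab]
13. n7.depth = -8  [terminal]
14. n8.hot = "ur"  [terminal]
15. n9.mk = true  [terminal]
16. n6.idx = 25  [D.fin + 34]
17. n11.fin = 26  [terminal]
18. n12.ok = false  [terminal]
19. n13.ok = true  [terminal]
20. n10.fin = "qu"  ["qu"]
21. n10.lim = "zv"  ["zv"]
22. n15.ok = false  [terminal]
23. n16.cnt = true  [terminal]
24. n14.fin = "xv"  ["xv"]
25. n14.lim = "kw"  ["kw"]
26. n5.cnt = "quw"  [S₀.fin ++ "w"]
27. n1.key = "qquw"  ["q" ++ C.cnt]
28. n0.fin = "mr"  ["mr"]
29. n0.lim = "qquwz"  [E.key ++ "z"]

"qquwz"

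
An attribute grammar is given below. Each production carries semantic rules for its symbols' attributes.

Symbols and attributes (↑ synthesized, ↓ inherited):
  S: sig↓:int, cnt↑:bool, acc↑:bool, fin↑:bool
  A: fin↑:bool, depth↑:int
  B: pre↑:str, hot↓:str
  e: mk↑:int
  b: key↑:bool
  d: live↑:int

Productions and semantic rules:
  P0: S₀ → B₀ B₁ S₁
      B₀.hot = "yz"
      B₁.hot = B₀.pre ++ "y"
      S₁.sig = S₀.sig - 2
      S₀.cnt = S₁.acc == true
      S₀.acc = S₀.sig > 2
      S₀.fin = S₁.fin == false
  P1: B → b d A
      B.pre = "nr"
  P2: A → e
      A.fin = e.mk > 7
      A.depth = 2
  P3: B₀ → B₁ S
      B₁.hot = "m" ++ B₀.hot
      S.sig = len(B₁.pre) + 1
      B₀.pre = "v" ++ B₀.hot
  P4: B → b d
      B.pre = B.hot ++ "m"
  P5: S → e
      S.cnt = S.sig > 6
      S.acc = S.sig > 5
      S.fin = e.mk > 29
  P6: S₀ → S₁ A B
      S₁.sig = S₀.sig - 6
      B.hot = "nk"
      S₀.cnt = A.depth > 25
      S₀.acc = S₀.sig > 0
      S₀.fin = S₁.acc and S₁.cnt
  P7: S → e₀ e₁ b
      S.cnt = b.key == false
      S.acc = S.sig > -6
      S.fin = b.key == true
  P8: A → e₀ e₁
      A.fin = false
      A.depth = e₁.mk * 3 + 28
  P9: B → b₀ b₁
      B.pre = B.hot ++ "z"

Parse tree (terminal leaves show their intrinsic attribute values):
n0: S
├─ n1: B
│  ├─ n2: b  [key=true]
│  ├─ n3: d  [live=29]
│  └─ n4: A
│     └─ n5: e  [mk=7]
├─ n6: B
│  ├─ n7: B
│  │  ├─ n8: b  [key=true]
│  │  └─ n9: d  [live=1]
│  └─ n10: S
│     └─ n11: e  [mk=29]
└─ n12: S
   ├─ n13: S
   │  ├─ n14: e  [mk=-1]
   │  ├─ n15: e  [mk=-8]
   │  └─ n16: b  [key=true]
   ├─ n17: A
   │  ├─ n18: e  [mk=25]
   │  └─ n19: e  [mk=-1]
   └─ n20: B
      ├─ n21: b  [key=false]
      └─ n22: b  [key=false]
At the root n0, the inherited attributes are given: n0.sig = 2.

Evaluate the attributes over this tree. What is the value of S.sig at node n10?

6

1. n0.sig = 2  [given at root]
2. n1.hot = "yz"  ["yz"]
3. n2.key = true  [terminal]
4. n3.live = 29  [terminal]
5. n5.mk = 7  [terminal]
6. n4.fin = false  [e.mk > 7]
7. n4.depth = 2  [2]
8. n1.pre = "nr"  ["nr"]
9. n6.hot = "nry"  [B₀.pre ++ "y"]
10. n7.hot = "mnry"  ["m" ++ B₀.hot]
11. n8.key = true  [terminal]
12. n9.live = 1  [terminal]
13. n7.pre = "mnrym"  [B.hot ++ "m"]
14. n10.sig = 6  [len(B₁.pre) + 1]
15. n11.mk = 29  [terminal]
16. n10.cnt = false  [S.sig > 6]
17. n10.acc = true  [S.sig > 5]
18. n10.fin = false  [e.mk > 29]
19. n6.pre = "vnry"  ["v" ++ B₀.hot]
20. n12.sig = 0  [S₀.sig - 2]
21. n13.sig = -6  [S₀.sig - 6]
22. n14.mk = -1  [terminal]
23. n15.mk = -8  [terminal]
24. n16.key = true  [terminal]
25. n13.cnt = false  [b.key == false]
26. n13.acc = false  [S.sig > -6]
27. n13.fin = true  [b.key == true]
28. n18.mk = 25  [terminal]
29. n19.mk = -1  [terminal]
30. n17.fin = false  [false]
31. n17.depth = 25  [e₁.mk * 3 + 28]
32. n20.hot = "nk"  ["nk"]
33. n21.key = false  [terminal]
34. n22.key = false  [terminal]
35. n20.pre = "nkz"  [B.hot ++ "z"]
36. n12.cnt = false  [A.depth > 25]
37. n12.acc = false  [S₀.sig > 0]
38. n12.fin = false  [S₁.acc and S₁.cnt]
39. n0.cnt = false  [S₁.acc == true]
40. n0.acc = false  [S₀.sig > 2]
41. n0.fin = true  [S₁.fin == false]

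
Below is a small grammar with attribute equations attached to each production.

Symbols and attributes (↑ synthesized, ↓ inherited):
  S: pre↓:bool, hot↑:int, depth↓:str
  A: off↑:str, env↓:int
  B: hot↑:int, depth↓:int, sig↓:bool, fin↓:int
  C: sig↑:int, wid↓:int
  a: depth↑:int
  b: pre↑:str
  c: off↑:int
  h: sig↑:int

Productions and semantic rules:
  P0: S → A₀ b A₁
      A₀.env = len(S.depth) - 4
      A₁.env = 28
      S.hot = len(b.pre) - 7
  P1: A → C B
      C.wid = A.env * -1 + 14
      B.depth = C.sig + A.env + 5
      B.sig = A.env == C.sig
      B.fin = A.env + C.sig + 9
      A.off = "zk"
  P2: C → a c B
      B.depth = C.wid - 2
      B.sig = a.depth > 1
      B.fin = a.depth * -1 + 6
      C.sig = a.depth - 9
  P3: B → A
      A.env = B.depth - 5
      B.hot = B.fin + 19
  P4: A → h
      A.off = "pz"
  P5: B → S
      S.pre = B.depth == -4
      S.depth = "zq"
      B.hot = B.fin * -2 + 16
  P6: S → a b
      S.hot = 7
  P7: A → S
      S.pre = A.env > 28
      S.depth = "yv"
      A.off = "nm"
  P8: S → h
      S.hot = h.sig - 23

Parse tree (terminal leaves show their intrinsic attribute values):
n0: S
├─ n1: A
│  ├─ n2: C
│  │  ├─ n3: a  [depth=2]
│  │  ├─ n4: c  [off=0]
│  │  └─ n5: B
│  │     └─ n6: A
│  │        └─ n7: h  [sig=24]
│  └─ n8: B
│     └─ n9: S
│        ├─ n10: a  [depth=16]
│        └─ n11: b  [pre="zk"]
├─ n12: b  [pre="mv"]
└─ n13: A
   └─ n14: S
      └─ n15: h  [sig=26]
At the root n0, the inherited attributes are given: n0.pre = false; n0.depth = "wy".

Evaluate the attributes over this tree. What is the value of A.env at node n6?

9

1. n0.pre = false  [given at root]
2. n0.depth = "wy"  [given at root]
3. n1.env = -2  [len(S.depth) - 4]
4. n2.wid = 16  [A.env * -1 + 14]
5. n3.depth = 2  [terminal]
6. n4.off = 0  [terminal]
7. n5.depth = 14  [C.wid - 2]
8. n5.sig = true  [a.depth > 1]
9. n5.fin = 4  [a.depth * -1 + 6]
10. n6.env = 9  [B.depth - 5]
11. n7.sig = 24  [terminal]
12. n6.off = "pz"  ["pz"]
13. n5.hot = 23  [B.fin + 19]
14. n2.sig = -7  [a.depth - 9]
15. n8.depth = -4  [C.sig + A.env + 5]
16. n8.sig = false  [A.env == C.sig]
17. n8.fin = 0  [A.env + C.sig + 9]
18. n9.pre = true  [B.depth == -4]
19. n9.depth = "zq"  ["zq"]
20. n10.depth = 16  [terminal]
21. n11.pre = "zk"  [terminal]
22. n9.hot = 7  [7]
23. n8.hot = 16  [B.fin * -2 + 16]
24. n1.off = "zk"  ["zk"]
25. n12.pre = "mv"  [terminal]
26. n13.env = 28  [28]
27. n14.pre = false  [A.env > 28]
28. n14.depth = "yv"  ["yv"]
29. n15.sig = 26  [terminal]
30. n14.hot = 3  [h.sig - 23]
31. n13.off = "nm"  ["nm"]
32. n0.hot = -5  [len(b.pre) - 7]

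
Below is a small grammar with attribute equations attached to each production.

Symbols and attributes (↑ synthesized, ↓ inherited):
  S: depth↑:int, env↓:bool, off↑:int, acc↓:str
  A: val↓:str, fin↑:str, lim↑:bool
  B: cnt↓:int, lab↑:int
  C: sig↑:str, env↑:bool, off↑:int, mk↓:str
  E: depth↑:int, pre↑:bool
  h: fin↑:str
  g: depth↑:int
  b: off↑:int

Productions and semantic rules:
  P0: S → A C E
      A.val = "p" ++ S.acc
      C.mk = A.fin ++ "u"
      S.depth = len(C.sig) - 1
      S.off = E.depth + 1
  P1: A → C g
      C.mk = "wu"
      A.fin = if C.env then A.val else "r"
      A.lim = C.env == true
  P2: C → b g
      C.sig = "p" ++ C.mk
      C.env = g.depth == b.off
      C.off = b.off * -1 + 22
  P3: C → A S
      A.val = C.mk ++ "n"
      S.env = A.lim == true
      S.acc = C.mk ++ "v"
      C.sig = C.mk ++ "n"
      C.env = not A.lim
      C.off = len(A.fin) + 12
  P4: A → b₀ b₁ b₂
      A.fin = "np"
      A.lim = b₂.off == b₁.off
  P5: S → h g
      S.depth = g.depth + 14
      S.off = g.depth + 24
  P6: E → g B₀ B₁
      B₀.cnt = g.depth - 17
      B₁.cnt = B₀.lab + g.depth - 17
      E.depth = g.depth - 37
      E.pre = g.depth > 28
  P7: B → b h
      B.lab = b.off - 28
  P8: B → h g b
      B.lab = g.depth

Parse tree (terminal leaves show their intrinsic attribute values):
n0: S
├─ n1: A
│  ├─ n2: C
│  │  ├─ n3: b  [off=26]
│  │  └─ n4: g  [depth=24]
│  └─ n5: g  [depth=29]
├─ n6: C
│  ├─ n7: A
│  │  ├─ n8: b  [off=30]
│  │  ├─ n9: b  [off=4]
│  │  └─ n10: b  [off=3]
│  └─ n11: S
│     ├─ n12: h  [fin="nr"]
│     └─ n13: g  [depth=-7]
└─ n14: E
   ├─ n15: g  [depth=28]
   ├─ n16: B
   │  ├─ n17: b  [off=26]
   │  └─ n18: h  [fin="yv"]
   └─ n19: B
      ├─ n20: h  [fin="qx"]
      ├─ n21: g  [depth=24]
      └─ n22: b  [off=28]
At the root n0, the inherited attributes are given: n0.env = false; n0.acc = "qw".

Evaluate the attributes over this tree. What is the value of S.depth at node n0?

1. n0.env = false  [given at root]
2. n0.acc = "qw"  [given at root]
3. n1.val = "pqw"  ["p" ++ S.acc]
4. n2.mk = "wu"  ["wu"]
5. n3.off = 26  [terminal]
6. n4.depth = 24  [terminal]
7. n2.sig = "pwu"  ["p" ++ C.mk]
8. n2.env = false  [g.depth == b.off]
9. n2.off = -4  [b.off * -1 + 22]
10. n5.depth = 29  [terminal]
11. n1.fin = "r"  [if C.env then A.val else "r"]
12. n1.lim = false  [C.env == true]
13. n6.mk = "ru"  [A.fin ++ "u"]
14. n7.val = "run"  [C.mk ++ "n"]
15. n8.off = 30  [terminal]
16. n9.off = 4  [terminal]
17. n10.off = 3  [terminal]
18. n7.fin = "np"  ["np"]
19. n7.lim = false  [b₂.off == b₁.off]
20. n11.env = false  [A.lim == true]
21. n11.acc = "ruv"  [C.mk ++ "v"]
22. n12.fin = "nr"  [terminal]
23. n13.depth = -7  [terminal]
24. n11.depth = 7  [g.depth + 14]
25. n11.off = 17  [g.depth + 24]
26. n6.sig = "run"  [C.mk ++ "n"]
27. n6.env = true  [not A.lim]
28. n6.off = 14  [len(A.fin) + 12]
29. n15.depth = 28  [terminal]
30. n16.cnt = 11  [g.depth - 17]
31. n17.off = 26  [terminal]
32. n18.fin = "yv"  [terminal]
33. n16.lab = -2  [b.off - 28]
34. n19.cnt = 9  [B₀.lab + g.depth - 17]
35. n20.fin = "qx"  [terminal]
36. n21.depth = 24  [terminal]
37. n22.off = 28  [terminal]
38. n19.lab = 24  [g.depth]
39. n14.depth = -9  [g.depth - 37]
40. n14.pre = false  [g.depth > 28]
41. n0.depth = 2  [len(C.sig) - 1]
42. n0.off = -8  [E.depth + 1]

2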